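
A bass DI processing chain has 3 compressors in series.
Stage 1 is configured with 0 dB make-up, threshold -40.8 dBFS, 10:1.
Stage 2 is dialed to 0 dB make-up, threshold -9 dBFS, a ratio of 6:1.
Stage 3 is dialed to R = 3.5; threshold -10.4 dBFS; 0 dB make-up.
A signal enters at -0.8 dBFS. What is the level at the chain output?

Stage 1: overshoot 40 dB → 40/10 = 4 dB → -36.8 dBFS.
Stage 2: -36.8 dBFS ≤ -9 dBFS, so stage 2 doesn't engage; output -36.8 dBFS.
Stage 3: -36.8 dBFS is at or below the -10.4 dBFS threshold — no compression; output -36.8 dBFS.

-36.8 dBFS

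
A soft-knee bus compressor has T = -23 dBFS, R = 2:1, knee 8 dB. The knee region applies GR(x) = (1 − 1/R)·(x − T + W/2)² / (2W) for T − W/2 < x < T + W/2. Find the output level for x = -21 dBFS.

x − T + W/2 = -21 − (-23) + 4 = 6.
GR = (1 − 1/2) × 6² / 16 = 0.5 × 36 / 16 = 1.125 dB.
Output = -21 − 1.125 = -22.125 dBFS.

-22.125 dBFS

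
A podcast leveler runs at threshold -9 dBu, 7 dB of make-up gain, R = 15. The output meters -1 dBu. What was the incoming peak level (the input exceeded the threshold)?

Before make-up, the level was -1 − 7 = -8 dBu.
The compressed level sits -8 − (-9) = 1 dB over threshold.
Input overshoot = R × output overshoot = 15 dB → input = -9 + 15 = 6 dBu.

6 dBu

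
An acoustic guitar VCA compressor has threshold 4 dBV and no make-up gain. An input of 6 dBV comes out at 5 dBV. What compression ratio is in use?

2:1

Input overshoot = 6 − 4 = 2 dB; output overshoot = 5 − 4 = 1 dB.
Ratio = 2 / 1 = 2.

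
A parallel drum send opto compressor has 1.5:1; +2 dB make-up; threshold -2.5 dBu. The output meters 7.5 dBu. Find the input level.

Stripping the +2 dB make-up gives 5.5 dBu at the gain stage.
Post-compression overshoot = 5.5 − (-2.5) = 8 dB.
Input overshoot = R × output overshoot = 12 dB → input = -2.5 + 12 = 9.5 dBu.

9.5 dBu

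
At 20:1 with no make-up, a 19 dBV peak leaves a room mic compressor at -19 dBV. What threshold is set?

Input is 40 dB above T (since output overshoot × R = input overshoot: (-19 − T)·20 = 19 − T gives T = -21 dBV).
Check: -21 + (19 − (-21))/20 = -21 + 2 = -19 dBV. ✓

-21 dBV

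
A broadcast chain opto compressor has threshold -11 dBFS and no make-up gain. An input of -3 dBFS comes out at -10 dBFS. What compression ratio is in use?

Input overshoot = -3 − (-11) = 8 dB; output overshoot = -10 − (-11) = 1 dB.
Ratio = 8 / 1 = 8.

8:1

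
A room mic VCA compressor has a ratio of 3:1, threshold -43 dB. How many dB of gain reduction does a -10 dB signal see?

Overshoot = -10 − (-43) = 33 dB.
At 3:1, output sits 33/3 = 11 dB above threshold.
GR = overshoot in − overshoot out = 33 − 11 = 22 dB.

22 dB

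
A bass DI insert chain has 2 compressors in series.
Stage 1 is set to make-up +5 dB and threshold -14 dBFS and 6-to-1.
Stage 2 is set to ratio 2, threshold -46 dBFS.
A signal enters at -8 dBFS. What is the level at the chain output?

-27 dBFS

Stage 1: 6 dB above -14 dBFS, reduced 6:1 to 1 dB above → -13 dBFS; +5 dB make-up → -8 dBFS.
Stage 2: -8 dBFS is 38 dB over -46 dBFS; at 2:1 that becomes 19 dB over, giving -27 dBFS.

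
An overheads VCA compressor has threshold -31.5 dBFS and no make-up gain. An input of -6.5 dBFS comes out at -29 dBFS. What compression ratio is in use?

10:1

Input overshoot = -6.5 − (-31.5) = 25 dB; output overshoot = -29 − (-31.5) = 2.5 dB.
Ratio = 25 / 2.5 = 10.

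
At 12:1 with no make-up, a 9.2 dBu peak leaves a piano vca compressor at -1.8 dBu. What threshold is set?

Gain reduction = 9.2 − (-1.8) = 11 dB; output overshoot = GR / (R − 1) = 11 / 11 = 1 dB.
Threshold = output − output overshoot = -1.8 − 1 = -2.8 dBu.

-2.8 dBu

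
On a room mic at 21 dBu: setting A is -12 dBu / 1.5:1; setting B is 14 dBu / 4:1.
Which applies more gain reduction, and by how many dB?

A: overshoot 33 dB → output overshoot 22 dB → GR 11 dB.
B: overshoot 7 dB → output overshoot 1.75 dB → GR 5.25 dB.
Difference: 5.75 dB in favour of A.

A, by 5.75 dB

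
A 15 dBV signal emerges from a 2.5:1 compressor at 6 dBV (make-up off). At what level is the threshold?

0 dBV

Let T be the threshold. Output overshoot = (input overshoot)/R, so 6 − T = (15 − T)/2.5.
2.5·(6 − T) = 15 − T → 1.5·T = 15 − 15 = 0.
T = 0/1.5 = 0 dBV.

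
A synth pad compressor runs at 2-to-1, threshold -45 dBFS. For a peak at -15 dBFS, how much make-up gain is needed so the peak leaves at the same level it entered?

Without make-up, output = threshold + overshoot/2 = -45 + 15 = -30 dBFS.
Gap to target: 15 dB.

15 dB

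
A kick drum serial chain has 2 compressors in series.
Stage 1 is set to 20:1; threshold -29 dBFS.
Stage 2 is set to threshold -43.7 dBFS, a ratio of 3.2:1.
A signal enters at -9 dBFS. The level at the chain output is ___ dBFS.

Stage 1: 20 dB above -29 dBFS, reduced 20:1 to 1 dB above → -28 dBFS.
Stage 2: -28 dBFS is 15.7 dB over -43.7 dBFS; at 3.2:1 that becomes 4.90625 dB over, giving -38.79375 dBFS.

-38.79375 dBFS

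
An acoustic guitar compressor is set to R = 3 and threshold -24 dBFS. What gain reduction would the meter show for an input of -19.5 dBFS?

3 dB

Overshoot = -19.5 − (-24) = 4.5 dB.
After 3:1 compression the overshoot becomes 4.5/3 = 1.5 dB.
Gain reduction = 4.5 − 1.5 = 3 dB.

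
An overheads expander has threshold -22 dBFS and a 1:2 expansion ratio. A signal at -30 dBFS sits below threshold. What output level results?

-38 dBFS

The input is 8 dB below the -22 dBFS threshold.
A 1:2 expander multiplies undershoot by 2: 8 × 2 = 16 dB below threshold.
Output = -22 − 16 = -38 dBFS.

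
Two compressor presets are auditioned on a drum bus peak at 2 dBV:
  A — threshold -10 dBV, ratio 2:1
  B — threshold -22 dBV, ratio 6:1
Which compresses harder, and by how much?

B, by 14 dB

A: overshoot 12 dB → output overshoot 6 dB → GR 6 dB.
B: overshoot 24 dB → output overshoot 4 dB → GR 20 dB.
Difference: 14 dB in favour of B.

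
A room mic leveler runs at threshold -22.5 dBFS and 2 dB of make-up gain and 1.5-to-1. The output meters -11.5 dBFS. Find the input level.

Remove make-up: -11.5 − 2 = -13.5 dBFS.
Post-compression overshoot = -13.5 − (-22.5) = 9 dB.
Input overshoot = R × output overshoot = 13.5 dB → input = -22.5 + 13.5 = -9 dBFS.

-9 dBFS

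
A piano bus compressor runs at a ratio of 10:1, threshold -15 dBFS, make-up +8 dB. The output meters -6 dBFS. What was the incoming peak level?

-5 dBFS

Remove make-up: -6 − 8 = -14 dBFS.
Post-compression overshoot = -14 − (-15) = 1 dB.
Before 10:1 compression the overshoot was 1 × 10 = 10 dB, so input = -15 + 10 = -5 dBFS.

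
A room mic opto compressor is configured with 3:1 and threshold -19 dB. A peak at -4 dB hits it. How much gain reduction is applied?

10 dB

The signal is 15 dB above threshold.
After 3:1 compression the overshoot becomes 15/3 = 5 dB.
So the signal is attenuated by 15 − 5 = 10 dB.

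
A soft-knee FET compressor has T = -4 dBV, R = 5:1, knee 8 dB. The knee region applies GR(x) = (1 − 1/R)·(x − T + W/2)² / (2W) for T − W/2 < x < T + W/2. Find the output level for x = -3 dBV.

-4.25 dBV

x − T + W/2 = -3 − (-4) + 4 = 5.
GR = (1 − 1/5) × 5² / 16 = 0.8 × 25 / 16 = 1.25 dB.
Output = -3 − 1.25 = -4.25 dBV.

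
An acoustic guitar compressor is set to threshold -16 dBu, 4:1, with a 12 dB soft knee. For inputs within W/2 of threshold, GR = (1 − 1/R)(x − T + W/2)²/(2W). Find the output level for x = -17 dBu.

-17.78125 dBu

x − T + W/2 = -17 − (-16) + 6 = 5.
GR = (1 − 1/4) × 5² / 24 = 0.75 × 25 / 24 = 0.78125 dB.
Output = -17 − 0.78125 = -17.78125 dBu.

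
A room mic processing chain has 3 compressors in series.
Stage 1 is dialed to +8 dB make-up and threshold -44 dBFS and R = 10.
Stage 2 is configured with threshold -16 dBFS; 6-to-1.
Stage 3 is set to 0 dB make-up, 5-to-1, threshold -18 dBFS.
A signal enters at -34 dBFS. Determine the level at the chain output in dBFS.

-35 dBFS

Stage 1: -34 dBFS is 10 dB over -44 dBFS; at 10:1 that becomes 1 dB over, giving -43 dBFS; +8 dB make-up → -35 dBFS.
Stage 2: -35 dBFS ≤ -16 dBFS, so stage 2 doesn't engage; output -35 dBFS.
Stage 3: -35 dBFS ≤ -18 dBFS, so stage 3 doesn't engage; output -35 dBFS.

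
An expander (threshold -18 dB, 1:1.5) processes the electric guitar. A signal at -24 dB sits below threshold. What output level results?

Below threshold, a 1:1.5 expander applies gain = (1.5−1)×(T − x) of attenuation.
(1.5−1) × 6 = 3 dB, so output = -24 − 3 = -27 dB.

-27 dB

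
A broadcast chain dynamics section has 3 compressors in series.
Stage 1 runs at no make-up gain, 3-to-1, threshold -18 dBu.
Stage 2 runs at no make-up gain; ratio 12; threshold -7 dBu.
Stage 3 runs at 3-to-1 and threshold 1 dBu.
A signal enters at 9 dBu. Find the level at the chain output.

-9 dBu

Stage 1: 9 dBu is 27 dB over -18 dBu; at 3:1 that becomes 9 dB over, giving -9 dBu.
Stage 2: -9 dBu ≤ -7 dBu, so stage 2 doesn't engage; output -9 dBu.
Stage 3: below threshold (-9 ≤ 1); passes unchanged; output -9 dBu.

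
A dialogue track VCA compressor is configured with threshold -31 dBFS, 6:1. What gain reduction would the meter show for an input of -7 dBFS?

20 dB

Overshoot = -7 − (-31) = 24 dB.
A 6:1 ratio leaves 4 dB of that excess.
So the signal is attenuated by 24 − 4 = 20 dB.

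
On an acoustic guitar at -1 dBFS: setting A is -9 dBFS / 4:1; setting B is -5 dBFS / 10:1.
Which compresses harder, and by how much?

A, by 2.4 dB

A: GR = 8 − 8/4 = 6 dB.
B: GR = 4 − 4/10 = 3.6 dB.
A reduces 2.4 dB more.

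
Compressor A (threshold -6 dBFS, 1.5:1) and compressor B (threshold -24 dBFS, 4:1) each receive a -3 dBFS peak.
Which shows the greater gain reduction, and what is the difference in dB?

A: overshoot 3 dB → output overshoot 2 dB → GR 1 dB.
B: overshoot 21 dB → output overshoot 5.25 dB → GR 15.75 dB.
B reduces 14.75 dB more.

B, by 14.75 dB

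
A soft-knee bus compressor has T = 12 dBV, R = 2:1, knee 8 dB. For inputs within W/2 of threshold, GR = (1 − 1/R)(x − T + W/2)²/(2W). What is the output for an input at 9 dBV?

x − T + W/2 = 9 − 12 + 4 = 1.
GR = (1 − 1/2) × 1² / 16 = 0.5 × 1 / 16 = 0.03125 dB.
Output = 9 − 0.03125 = 8.96875 dBV.

8.96875 dBV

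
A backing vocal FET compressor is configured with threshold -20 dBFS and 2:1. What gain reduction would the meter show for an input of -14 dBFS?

3 dB

-14 dBFS exceeds the threshold by 6 dB.
At 2:1, output sits 6/2 = 3 dB above threshold.
Gain reduction = 6 − 3 = 3 dB.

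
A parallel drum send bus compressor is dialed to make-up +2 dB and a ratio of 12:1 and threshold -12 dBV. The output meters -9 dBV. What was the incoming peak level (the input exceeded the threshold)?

Stripping the +2 dB make-up gives -11 dBV at the gain stage.
The compressed level sits -11 − (-12) = 1 dB over threshold.
Before 12:1 compression the overshoot was 1 × 12 = 12 dB, so input = -12 + 12 = 0 dBV.

0 dBV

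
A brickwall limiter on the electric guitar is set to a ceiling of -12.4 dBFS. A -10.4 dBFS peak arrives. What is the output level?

A brickwall limiter is an ∞:1 compressor: any input above the ceiling is clamped to -12.4 dBFS.

-12.4 dBFS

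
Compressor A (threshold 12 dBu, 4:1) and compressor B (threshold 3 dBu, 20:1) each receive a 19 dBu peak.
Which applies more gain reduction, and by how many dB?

A: overshoot 7 dB → output overshoot 1.75 dB → GR 5.25 dB.
B: overshoot 16 dB → output overshoot 0.8 dB → GR 15.2 dB.
B reduces 9.95 dB more.

B, by 9.95 dB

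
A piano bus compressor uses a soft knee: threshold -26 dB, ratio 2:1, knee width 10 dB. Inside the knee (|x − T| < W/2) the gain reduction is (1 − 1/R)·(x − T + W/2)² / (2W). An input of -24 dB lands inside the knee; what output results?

-25.225 dB

x − T + W/2 = -24 − (-26) + 5 = 7.
GR = (1 − 1/2) × 7² / 20 = 0.5 × 49 / 20 = 1.225 dB.
Output = -24 − 1.225 = -25.225 dB.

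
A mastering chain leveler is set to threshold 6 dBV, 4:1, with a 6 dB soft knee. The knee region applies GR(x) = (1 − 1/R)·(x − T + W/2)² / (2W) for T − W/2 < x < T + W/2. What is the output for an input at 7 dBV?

x − T + W/2 = 7 − 6 + 3 = 4.
GR = (1 − 1/4) × 4² / 12 = 0.75 × 16 / 12 = 1 dB.
Output = 7 − 1 = 6 dBV.

6 dBV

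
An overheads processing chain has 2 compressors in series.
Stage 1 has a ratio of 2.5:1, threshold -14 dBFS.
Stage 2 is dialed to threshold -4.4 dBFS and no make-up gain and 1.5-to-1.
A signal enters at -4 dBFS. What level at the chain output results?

Stage 1: -4 dBFS is 10 dB over -14 dBFS; at 2.5:1 that becomes 4 dB over, giving -10 dBFS.
Stage 2: below threshold (-10 ≤ -4.4); passes unchanged; output -10 dBFS.

-10 dBFS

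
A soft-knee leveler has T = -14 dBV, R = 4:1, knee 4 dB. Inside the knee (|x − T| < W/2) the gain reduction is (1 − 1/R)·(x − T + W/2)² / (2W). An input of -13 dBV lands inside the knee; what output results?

-13.84375 dBV

x − T + W/2 = -13 − (-14) + 2 = 3.
GR = (1 − 1/4) × 3² / 8 = 0.75 × 9 / 8 = 0.84375 dB.
Output = -13 − 0.84375 = -13.84375 dBV.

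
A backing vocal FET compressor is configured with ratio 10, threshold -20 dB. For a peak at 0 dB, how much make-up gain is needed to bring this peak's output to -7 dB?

11 dB

Without make-up, output = threshold + overshoot/10 = -20 + 2 = -18 dB.
Gap to target: 11 dB.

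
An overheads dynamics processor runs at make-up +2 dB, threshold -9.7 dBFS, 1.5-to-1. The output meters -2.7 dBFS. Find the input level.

-2.2 dBFS

Remove make-up: -2.7 − 2 = -4.7 dBFS.
That's 5 dB above the -9.7 dBFS threshold.
Input overshoot = R × output overshoot = 7.5 dB → input = -9.7 + 7.5 = -2.2 dBFS.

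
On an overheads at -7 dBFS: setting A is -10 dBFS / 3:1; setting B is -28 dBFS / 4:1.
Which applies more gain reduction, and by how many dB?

B, by 13.75 dB

A: overshoot 3 dB → output overshoot 1 dB → GR 2 dB.
B: overshoot 21 dB → output overshoot 5.25 dB → GR 15.75 dB.
Difference: 13.75 dB in favour of B.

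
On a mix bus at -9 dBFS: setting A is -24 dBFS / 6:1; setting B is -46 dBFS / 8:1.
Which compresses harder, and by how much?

B, by 19.875 dB

A: 15 dB over, compressed to 2.5 dB over, so 12.5 dB of GR.
B: 37 dB over, compressed to 4.625 dB over, so 32.375 dB of GR.
Difference: 19.875 dB in favour of B.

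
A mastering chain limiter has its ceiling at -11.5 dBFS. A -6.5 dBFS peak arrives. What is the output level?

A brickwall limiter is an ∞:1 compressor: any input above the ceiling is clamped to -11.5 dBFS.

-11.5 dBFS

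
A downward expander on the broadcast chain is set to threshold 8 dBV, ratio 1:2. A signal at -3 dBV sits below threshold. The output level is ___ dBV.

-14 dBV

Undershoot = 8 − (-3) = 11 dB.
At 1:2, that expands to 22 dB under threshold.
Output = 8 − 22 = -14 dBV.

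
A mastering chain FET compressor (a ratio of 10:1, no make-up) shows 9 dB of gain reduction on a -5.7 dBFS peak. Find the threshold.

-15.7 dBFS

Gain reduction = -5.7 − (-14.7) = 9 dB; output overshoot = GR / (R − 1) = 9 / 9 = 1 dB.
Threshold = output − output overshoot = -14.7 − 1 = -15.7 dBFS.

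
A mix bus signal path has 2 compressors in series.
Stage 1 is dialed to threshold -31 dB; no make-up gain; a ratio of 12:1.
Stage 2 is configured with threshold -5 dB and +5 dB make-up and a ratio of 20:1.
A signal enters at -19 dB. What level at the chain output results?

-25 dB

Stage 1: -19 dB is 12 dB over -31 dB; at 12:1 that becomes 1 dB over, giving -30 dB.
Stage 2: below threshold (-30 ≤ -5); passes unchanged; make-up brings it to -25 dB.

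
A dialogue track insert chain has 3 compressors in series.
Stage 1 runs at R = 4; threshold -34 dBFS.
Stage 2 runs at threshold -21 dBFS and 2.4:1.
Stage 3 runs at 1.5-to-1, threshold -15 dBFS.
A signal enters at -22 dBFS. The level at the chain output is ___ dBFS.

Stage 1: -22 dBFS is 12 dB over -34 dBFS; at 4:1 that becomes 3 dB over, giving -31 dBFS.
Stage 2: -31 dBFS ≤ -21 dBFS, so stage 2 doesn't engage; output -31 dBFS.
Stage 3: below threshold (-31 ≤ -15); passes unchanged; output -31 dBFS.

-31 dBFS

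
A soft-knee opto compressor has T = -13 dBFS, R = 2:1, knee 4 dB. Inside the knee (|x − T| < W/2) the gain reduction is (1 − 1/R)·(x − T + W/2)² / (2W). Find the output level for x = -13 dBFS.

-13.25 dBFS

x − T + W/2 = -13 − (-13) + 2 = 2.
GR = (1 − 1/2) × 2² / 8 = 0.5 × 4 / 8 = 0.25 dB.
Output = -13 − 0.25 = -13.25 dBFS.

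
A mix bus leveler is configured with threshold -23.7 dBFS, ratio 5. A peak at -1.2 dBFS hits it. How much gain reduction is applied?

18 dB

Overshoot = -1.2 − (-23.7) = 22.5 dB.
After 5:1 compression the overshoot becomes 22.5/5 = 4.5 dB.
GR = overshoot in − overshoot out = 22.5 − 4.5 = 18 dB.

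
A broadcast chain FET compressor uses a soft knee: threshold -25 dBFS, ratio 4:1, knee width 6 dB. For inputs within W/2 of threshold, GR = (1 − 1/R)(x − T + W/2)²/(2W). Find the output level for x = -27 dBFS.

-27.0625 dBFS

x − T + W/2 = -27 − (-25) + 3 = 1.
GR = (1 − 1/4) × 1² / 12 = 0.75 × 1 / 12 = 0.0625 dB.
Output = -27 − 0.0625 = -27.0625 dBFS.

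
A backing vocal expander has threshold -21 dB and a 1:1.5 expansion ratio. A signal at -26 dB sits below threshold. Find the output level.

Undershoot = (-21) − (-26) = 5 dB.
At 1:1.5, that expands to 7.5 dB under threshold.
Output = -21 − 7.5 = -28.5 dB.

-28.5 dB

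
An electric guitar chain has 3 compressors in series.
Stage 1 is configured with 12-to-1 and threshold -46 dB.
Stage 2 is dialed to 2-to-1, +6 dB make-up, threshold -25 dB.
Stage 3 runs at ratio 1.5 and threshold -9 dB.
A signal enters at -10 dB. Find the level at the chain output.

-37 dB

Stage 1: 36 dB above -46 dB, reduced 12:1 to 3 dB above → -43 dB.
Stage 2: below threshold (-43 ≤ -25); passes unchanged; make-up brings it to -37 dB.
Stage 3: -37 dB ≤ -9 dB, so stage 3 doesn't engage; output -37 dB.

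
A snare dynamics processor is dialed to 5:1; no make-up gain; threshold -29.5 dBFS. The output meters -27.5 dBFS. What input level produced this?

That's 2 dB above the -29.5 dBFS threshold.
Input overshoot = R × output overshoot = 10 dB → input = -29.5 + 10 = -19.5 dBFS.

-19.5 dBFS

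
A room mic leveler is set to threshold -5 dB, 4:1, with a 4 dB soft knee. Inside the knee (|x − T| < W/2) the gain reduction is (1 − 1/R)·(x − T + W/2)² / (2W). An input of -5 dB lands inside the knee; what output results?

-5.375 dB

x − T + W/2 = -5 − (-5) + 2 = 2.
GR = (1 − 1/4) × 2² / 8 = 0.75 × 4 / 8 = 0.375 dB.
Output = -5 − 0.375 = -5.375 dB.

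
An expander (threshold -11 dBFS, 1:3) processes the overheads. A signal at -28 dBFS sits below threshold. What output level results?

Below threshold, a 1:3 expander applies gain = (3−1)×(T − x) of attenuation.
(3−1) × 17 = 34 dB, so output = -28 − 34 = -62 dBFS.

-62 dBFS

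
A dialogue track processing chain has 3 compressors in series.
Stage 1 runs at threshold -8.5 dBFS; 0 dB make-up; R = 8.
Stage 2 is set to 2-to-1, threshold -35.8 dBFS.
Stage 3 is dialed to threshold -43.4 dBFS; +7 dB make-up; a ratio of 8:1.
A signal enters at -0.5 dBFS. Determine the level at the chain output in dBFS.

Stage 1: -0.5 dBFS is 8 dB over -8.5 dBFS; at 8:1 that becomes 1 dB over, giving -7.5 dBFS.
Stage 2: 28.3 dB above -35.8 dBFS, reduced 2:1 to 14.15 dB above → -21.65 dBFS.
Stage 3: -21.65 dBFS is 21.75 dB over -43.4 dBFS; at 8:1 that becomes 2.71875 dB over, giving -40.68125 dBFS; +7 dB make-up → -33.68125 dBFS.

-33.68125 dBFS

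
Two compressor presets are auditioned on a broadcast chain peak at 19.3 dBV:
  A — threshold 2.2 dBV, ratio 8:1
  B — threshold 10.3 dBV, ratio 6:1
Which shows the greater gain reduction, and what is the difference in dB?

A, by 7.4625 dB

A: GR = 17.1 − 17.1/8 = 14.9625 dB.
B: GR = 9 − 9/6 = 7.5 dB.
A reduces 7.4625 dB more.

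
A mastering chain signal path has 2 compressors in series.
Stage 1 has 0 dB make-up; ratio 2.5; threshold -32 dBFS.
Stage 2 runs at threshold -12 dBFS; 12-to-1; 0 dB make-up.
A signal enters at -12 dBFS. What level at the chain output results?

Stage 1: -12 dBFS is 20 dB over -32 dBFS; at 2.5:1 that becomes 8 dB over, giving -24 dBFS.
Stage 2: below threshold (-24 ≤ -12); passes unchanged; output -24 dBFS.

-24 dBFS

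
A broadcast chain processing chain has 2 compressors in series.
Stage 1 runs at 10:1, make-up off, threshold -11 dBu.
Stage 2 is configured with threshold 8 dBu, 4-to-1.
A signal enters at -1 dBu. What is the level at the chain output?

Stage 1: 10 dB above -11 dBu, reduced 10:1 to 1 dB above → -10 dBu.
Stage 2: -10 dBu ≤ 8 dBu, so stage 2 doesn't engage; output -10 dBu.

-10 dBu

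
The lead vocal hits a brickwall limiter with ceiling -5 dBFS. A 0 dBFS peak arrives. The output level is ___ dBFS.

A brickwall limiter is an ∞:1 compressor: any input above the ceiling is clamped to -5 dBFS.

-5 dBFS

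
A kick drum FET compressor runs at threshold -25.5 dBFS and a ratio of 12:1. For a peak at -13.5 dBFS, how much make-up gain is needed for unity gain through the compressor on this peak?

11 dB

Overshoot 12 dB → 12/12 = 1 dB after compression, so the compressed level is -25.5 + 1 = -24.5 dBFS.
Make-up = target − compressed = -13.5 − (-24.5) = 11 dB.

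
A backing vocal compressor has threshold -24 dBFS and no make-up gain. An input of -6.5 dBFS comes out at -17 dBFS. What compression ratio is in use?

2.5:1

Input overshoot = -6.5 − (-24) = 17.5 dB; output overshoot = -17 − (-24) = 7 dB.
Ratio = 17.5 / 7 = 2.5.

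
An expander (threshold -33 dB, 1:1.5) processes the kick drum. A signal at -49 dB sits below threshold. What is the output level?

Below threshold, a 1:1.5 expander applies gain = (1.5−1)×(T − x) of attenuation.
(1.5−1) × 16 = 8 dB, so output = -49 − 8 = -57 dB.

-57 dB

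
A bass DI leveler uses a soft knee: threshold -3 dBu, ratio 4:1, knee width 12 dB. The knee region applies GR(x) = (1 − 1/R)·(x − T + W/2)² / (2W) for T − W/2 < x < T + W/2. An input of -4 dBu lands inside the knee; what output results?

x − T + W/2 = -4 − (-3) + 6 = 5.
GR = (1 − 1/4) × 5² / 24 = 0.75 × 25 / 24 = 0.78125 dB.
Output = -4 − 0.78125 = -4.78125 dBu.

-4.78125 dBu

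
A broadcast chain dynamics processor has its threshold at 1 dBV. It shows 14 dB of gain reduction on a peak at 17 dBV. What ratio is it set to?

Input overshoot = 17 − 1 = 16 dB.
Output overshoot = 16 − 14 = 2 dB.
Ratio = input overshoot / output overshoot = 16 / 2 = 8.

8:1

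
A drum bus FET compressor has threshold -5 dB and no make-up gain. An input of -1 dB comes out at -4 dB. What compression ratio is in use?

Input overshoot = -1 − (-5) = 4 dB; output overshoot = -4 − (-5) = 1 dB.
Ratio = 4 / 1 = 4.

4:1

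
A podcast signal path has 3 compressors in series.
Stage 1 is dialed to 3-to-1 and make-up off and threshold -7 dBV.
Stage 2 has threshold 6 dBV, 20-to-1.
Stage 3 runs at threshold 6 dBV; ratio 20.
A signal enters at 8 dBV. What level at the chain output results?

-2 dBV

Stage 1: 15 dB above -7 dBV, reduced 3:1 to 5 dB above → -2 dBV.
Stage 2: below threshold (-2 ≤ 6); passes unchanged; output -2 dBV.
Stage 3: -2 dBV is at or below the 6 dBV threshold — no compression; output -2 dBV.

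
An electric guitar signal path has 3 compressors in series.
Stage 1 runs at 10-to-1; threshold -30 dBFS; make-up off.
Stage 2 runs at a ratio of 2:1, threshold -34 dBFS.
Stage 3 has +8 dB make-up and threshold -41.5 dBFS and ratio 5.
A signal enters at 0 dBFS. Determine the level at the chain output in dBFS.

-31.3 dBFS

Stage 1: 0 dBFS is 30 dB over -30 dBFS; at 10:1 that becomes 3 dB over, giving -27 dBFS.
Stage 2: overshoot 7 dB → 7/2 = 3.5 dB → -30.5 dBFS.
Stage 3: 11 dB above -41.5 dBFS, reduced 5:1 to 2.2 dB above → -39.3 dBFS; +8 dB make-up → -31.3 dBFS.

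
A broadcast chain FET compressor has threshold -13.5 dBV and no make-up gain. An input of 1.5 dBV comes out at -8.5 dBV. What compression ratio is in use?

Input overshoot = 1.5 − (-13.5) = 15 dB; output overshoot = -8.5 − (-13.5) = 5 dB.
Ratio = 15 / 5 = 3.

3:1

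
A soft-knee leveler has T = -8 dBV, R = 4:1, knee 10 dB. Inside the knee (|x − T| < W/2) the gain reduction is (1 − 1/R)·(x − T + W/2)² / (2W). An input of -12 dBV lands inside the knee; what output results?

-12.0375 dBV

x − T + W/2 = -12 − (-8) + 5 = 1.
GR = (1 − 1/4) × 1² / 20 = 0.75 × 1 / 20 = 0.0375 dB.
Output = -12 − 0.0375 = -12.0375 dBV.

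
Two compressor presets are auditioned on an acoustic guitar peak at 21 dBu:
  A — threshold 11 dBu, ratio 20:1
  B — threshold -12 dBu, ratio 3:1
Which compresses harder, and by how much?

B, by 12.5 dB

A: overshoot 10 dB → output overshoot 0.5 dB → GR 9.5 dB.
B: overshoot 33 dB → output overshoot 11 dB → GR 22 dB.
B applies 12.5 dB more gain reduction.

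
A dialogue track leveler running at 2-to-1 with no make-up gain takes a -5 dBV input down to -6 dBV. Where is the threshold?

Let T be the threshold. Output overshoot = (input overshoot)/R, so -6 − T = (-5 − T)/2.
2·(-6 − T) = -5 − T → 1·T = -12 − (-5) = -7.
T = -7/1 = -7 dBV.

-7 dBV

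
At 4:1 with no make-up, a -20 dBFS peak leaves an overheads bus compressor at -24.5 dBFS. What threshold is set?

-26 dBFS

Input is 6 dB above T (since output overshoot × R = input overshoot: (-24.5 − T)·4 = -20 − T gives T = -26 dBFS).
Check: -26 + (-20 − (-26))/4 = -26 + 1.5 = -24.5 dBFS. ✓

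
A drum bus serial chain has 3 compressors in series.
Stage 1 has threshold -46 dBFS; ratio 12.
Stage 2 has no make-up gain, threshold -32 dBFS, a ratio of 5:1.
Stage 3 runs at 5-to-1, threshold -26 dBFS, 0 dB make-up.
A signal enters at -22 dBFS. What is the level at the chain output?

Stage 1: overshoot 24 dB → 24/12 = 2 dB → -44 dBFS.
Stage 2: -44 dBFS ≤ -32 dBFS, so stage 2 doesn't engage; output -44 dBFS.
Stage 3: below threshold (-44 ≤ -26); passes unchanged; output -44 dBFS.

-44 dBFS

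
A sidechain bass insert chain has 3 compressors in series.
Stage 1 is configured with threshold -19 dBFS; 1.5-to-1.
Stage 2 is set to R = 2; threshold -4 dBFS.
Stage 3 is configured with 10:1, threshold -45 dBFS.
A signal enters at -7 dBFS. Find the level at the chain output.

-41.6 dBFS

Stage 1: -7 dBFS is 12 dB over -19 dBFS; at 1.5:1 that becomes 8 dB over, giving -11 dBFS.
Stage 2: -11 dBFS ≤ -4 dBFS, so stage 2 doesn't engage; output -11 dBFS.
Stage 3: -11 dBFS is 34 dB over -45 dBFS; at 10:1 that becomes 3.4 dB over, giving -41.6 dBFS.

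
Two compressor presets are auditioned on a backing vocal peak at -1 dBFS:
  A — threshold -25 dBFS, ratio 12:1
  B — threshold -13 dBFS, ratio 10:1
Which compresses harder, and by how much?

A, by 11.2 dB

A: 24 dB over, compressed to 2 dB over, so 22 dB of GR.
B: 12 dB over, compressed to 1.2 dB over, so 10.8 dB of GR.
A applies 11.2 dB more gain reduction.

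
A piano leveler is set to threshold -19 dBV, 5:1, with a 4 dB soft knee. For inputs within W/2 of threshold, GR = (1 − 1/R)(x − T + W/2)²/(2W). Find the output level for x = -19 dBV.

x − T + W/2 = -19 − (-19) + 2 = 2.
GR = (1 − 1/5) × 2² / 8 = 0.8 × 4 / 8 = 0.4 dB.
Output = -19 − 0.4 = -19.4 dBV.

-19.4 dBV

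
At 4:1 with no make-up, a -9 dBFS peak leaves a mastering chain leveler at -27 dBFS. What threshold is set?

Let T be the threshold. Output overshoot = (input overshoot)/R, so -27 − T = (-9 − T)/4.
4·(-27 − T) = -9 − T → 3·T = -108 − (-9) = -99.
T = -99/3 = -33 dBFS.

-33 dBFS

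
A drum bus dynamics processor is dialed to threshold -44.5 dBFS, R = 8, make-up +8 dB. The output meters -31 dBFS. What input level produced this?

Remove make-up: -31 − 8 = -39 dBFS.
Post-compression overshoot = -39 − (-44.5) = 5.5 dB.
Before 8:1 compression the overshoot was 5.5 × 8 = 44 dB, so input = -44.5 + 44 = -0.5 dBFS.

-0.5 dBFS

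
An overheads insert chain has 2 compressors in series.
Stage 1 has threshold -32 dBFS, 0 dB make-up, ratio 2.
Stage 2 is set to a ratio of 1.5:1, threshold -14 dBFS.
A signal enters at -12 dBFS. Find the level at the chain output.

-22 dBFS

Stage 1: 20 dB above -32 dBFS, reduced 2:1 to 10 dB above → -22 dBFS.
Stage 2: -22 dBFS ≤ -14 dBFS, so stage 2 doesn't engage; output -22 dBFS.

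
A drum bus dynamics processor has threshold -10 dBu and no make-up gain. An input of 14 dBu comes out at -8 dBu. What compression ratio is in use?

12:1

Input overshoot = 14 − (-10) = 24 dB; output overshoot = -8 − (-10) = 2 dB.
Ratio = 24 / 2 = 12.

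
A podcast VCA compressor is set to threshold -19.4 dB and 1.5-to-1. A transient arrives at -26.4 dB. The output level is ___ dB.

-26.4 dB

-26.4 dB is 7 dB below the -19.4 dB threshold, so no gain reduction is applied.
Output = input = -26.4 dB.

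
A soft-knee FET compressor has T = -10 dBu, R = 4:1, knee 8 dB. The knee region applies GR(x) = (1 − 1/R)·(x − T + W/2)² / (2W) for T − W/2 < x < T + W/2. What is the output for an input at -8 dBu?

-9.6875 dBu

x − T + W/2 = -8 − (-10) + 4 = 6.
GR = (1 − 1/4) × 6² / 16 = 0.75 × 36 / 16 = 1.6875 dB.
Output = -8 − 1.6875 = -9.6875 dBu.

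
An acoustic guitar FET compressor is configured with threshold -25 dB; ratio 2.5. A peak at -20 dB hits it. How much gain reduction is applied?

Overshoot = -20 − (-25) = 5 dB.
After 2.5:1 compression the overshoot becomes 5/2.5 = 2 dB.
Gain reduction = 5 − 2 = 3 dB.

3 dB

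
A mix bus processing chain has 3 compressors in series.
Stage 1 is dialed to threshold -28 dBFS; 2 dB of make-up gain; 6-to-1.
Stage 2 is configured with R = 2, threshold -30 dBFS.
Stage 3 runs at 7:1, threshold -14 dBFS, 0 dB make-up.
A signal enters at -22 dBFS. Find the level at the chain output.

-27.5 dBFS

Stage 1: 6 dB above -28 dBFS, reduced 6:1 to 1 dB above → -27 dBFS; +2 dB make-up → -25 dBFS.
Stage 2: 5 dB above -30 dBFS, reduced 2:1 to 2.5 dB above → -27.5 dBFS.
Stage 3: -27.5 dBFS is at or below the -14 dBFS threshold — no compression; output -27.5 dBFS.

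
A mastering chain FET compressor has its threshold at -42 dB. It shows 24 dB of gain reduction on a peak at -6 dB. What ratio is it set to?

3:1

Input overshoot = -6 − (-42) = 36 dB.
Output overshoot = 36 − 24 = 12 dB.
Ratio = input overshoot / output overshoot = 36 / 12 = 3.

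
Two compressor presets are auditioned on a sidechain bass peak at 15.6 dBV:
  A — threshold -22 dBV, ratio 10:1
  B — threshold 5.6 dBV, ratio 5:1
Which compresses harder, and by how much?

A: 37.6 dB over, compressed to 3.76 dB over, so 33.84 dB of GR.
B: 10 dB over, compressed to 2 dB over, so 8 dB of GR.
A applies 25.84 dB more gain reduction.

A, by 25.84 dB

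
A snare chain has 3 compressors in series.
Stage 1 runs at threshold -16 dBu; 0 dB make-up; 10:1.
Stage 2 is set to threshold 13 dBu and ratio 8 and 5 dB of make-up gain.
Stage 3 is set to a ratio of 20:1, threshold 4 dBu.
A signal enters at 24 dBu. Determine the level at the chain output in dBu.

-7 dBu

Stage 1: 40 dB above -16 dBu, reduced 10:1 to 4 dB above → -12 dBu.
Stage 2: -12 dBu ≤ 13 dBu, so stage 2 doesn't engage; make-up brings it to -7 dBu.
Stage 3: -7 dBu ≤ 4 dBu, so stage 3 doesn't engage; output -7 dBu.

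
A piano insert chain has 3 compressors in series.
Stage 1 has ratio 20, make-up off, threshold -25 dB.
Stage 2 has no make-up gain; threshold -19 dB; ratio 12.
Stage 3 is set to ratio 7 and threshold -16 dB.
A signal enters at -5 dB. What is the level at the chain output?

Stage 1: -5 dB is 20 dB over -25 dB; at 20:1 that becomes 1 dB over, giving -24 dB.
Stage 2: -24 dB is at or below the -19 dB threshold — no compression; output -24 dB.
Stage 3: -24 dB ≤ -16 dB, so stage 3 doesn't engage; output -24 dB.

-24 dB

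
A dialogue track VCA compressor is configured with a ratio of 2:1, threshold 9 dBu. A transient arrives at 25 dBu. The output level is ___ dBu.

17 dBu

25 dBu sits 16 dB over threshold.
The 16 dB excess becomes 8 dB after 2:1 reduction.
Output = 9 + 8 = 17 dBu.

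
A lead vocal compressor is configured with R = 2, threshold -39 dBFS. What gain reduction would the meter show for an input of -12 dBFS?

Overshoot = -12 − (-39) = 27 dB.
At 2:1, output sits 27/2 = 13.5 dB above threshold.
Gain reduction = 27 − 13.5 = 13.5 dB.

13.5 dB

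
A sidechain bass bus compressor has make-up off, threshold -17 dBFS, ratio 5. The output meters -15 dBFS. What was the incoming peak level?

-7 dBFS

Post-compression overshoot = -15 − (-17) = 2 dB.
Before 5:1 compression the overshoot was 2 × 5 = 10 dB, so input = -17 + 10 = -7 dBFS.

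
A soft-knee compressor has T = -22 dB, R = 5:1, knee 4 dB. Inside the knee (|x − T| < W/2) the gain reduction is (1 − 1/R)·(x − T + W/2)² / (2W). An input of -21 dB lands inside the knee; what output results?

-21.9 dB

x − T + W/2 = -21 − (-22) + 2 = 3.
GR = (1 − 1/5) × 3² / 8 = 0.8 × 9 / 8 = 0.9 dB.
Output = -21 − 0.9 = -21.9 dB.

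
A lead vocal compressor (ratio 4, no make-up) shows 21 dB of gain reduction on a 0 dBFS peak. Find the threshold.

-28 dBFS

Let T be the threshold. Output overshoot = (input overshoot)/R, so -21 − T = (0 − T)/4.
4·(-21 − T) = 0 − T → 3·T = -84 − 0 = -84.
T = -84/3 = -28 dBFS.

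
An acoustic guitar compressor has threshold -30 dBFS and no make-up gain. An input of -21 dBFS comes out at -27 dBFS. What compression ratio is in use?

3:1

Input overshoot = -21 − (-30) = 9 dB; output overshoot = -27 − (-30) = 3 dB.
Ratio = 9 / 3 = 3.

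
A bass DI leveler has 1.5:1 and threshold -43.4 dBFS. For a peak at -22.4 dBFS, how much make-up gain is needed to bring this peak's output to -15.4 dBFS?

Without make-up, output = threshold + overshoot/1.5 = -43.4 + 14 = -29.4 dBFS.
Gap to target: 14 dB.

14 dB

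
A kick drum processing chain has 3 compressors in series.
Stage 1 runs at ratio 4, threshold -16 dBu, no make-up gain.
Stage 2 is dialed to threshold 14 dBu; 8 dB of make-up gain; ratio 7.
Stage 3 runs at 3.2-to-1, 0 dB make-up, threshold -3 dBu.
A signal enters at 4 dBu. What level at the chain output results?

Stage 1: overshoot 20 dB → 20/4 = 5 dB → -11 dBu.
Stage 2: -11 dBu ≤ 14 dBu, so stage 2 doesn't engage; make-up brings it to -3 dBu.
Stage 3: below threshold (-3 ≤ -3); passes unchanged; output -3 dBu.

-3 dBu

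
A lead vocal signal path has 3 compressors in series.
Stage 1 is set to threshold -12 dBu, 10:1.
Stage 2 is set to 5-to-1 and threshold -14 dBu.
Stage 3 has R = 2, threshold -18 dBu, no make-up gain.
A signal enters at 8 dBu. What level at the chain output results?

Stage 1: 20 dB above -12 dBu, reduced 10:1 to 2 dB above → -10 dBu.
Stage 2: -10 dBu is 4 dB over -14 dBu; at 5:1 that becomes 0.8 dB over, giving -13.2 dBu.
Stage 3: 4.8 dB above -18 dBu, reduced 2:1 to 2.4 dB above → -15.6 dBu.

-15.6 dBu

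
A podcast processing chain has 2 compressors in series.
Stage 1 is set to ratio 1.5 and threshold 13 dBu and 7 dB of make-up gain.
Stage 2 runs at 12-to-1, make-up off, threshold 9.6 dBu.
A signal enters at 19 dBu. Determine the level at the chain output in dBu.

Stage 1: overshoot 6 dB → 6/1.5 = 4 dB → 17 dBu; +7 dB make-up → 24 dBu.
Stage 2: 24 dBu is 14.4 dB over 9.6 dBu; at 12:1 that becomes 1.2 dB over, giving 10.8 dBu.

10.8 dBu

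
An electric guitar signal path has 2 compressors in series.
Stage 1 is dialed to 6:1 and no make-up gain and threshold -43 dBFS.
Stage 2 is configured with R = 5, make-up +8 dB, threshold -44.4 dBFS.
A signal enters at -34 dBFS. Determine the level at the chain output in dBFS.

-35.82 dBFS

Stage 1: -34 dBFS is 9 dB over -43 dBFS; at 6:1 that becomes 1.5 dB over, giving -41.5 dBFS.
Stage 2: 2.9 dB above -44.4 dBFS, reduced 5:1 to 0.58 dB above → -43.82 dBFS; +8 dB make-up → -35.82 dBFS.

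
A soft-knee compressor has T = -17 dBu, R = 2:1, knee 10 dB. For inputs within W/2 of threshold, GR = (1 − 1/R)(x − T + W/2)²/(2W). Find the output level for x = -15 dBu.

x − T + W/2 = -15 − (-17) + 5 = 7.
GR = (1 − 1/2) × 7² / 20 = 0.5 × 49 / 20 = 1.225 dB.
Output = -15 − 1.225 = -16.225 dBu.

-16.225 dBu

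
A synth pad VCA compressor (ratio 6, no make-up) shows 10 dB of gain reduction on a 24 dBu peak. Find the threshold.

12 dBu

Gain reduction = 24 − 14 = 10 dB; output overshoot = GR / (R − 1) = 10 / 5 = 2 dB.
Threshold = output − output overshoot = 14 − 2 = 12 dBu.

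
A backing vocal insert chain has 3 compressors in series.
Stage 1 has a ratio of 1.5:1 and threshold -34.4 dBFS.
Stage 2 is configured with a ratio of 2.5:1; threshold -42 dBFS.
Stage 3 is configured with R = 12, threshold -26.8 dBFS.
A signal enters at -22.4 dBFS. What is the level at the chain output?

-35.76 dBFS

Stage 1: -22.4 dBFS is 12 dB over -34.4 dBFS; at 1.5:1 that becomes 8 dB over, giving -26.4 dBFS.
Stage 2: 15.6 dB above -42 dBFS, reduced 2.5:1 to 6.24 dB above → -35.76 dBFS.
Stage 3: -35.76 dBFS ≤ -26.8 dBFS, so stage 3 doesn't engage; output -35.76 dBFS.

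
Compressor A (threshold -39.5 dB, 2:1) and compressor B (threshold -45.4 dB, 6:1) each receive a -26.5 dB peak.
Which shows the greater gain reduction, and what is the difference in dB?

A: overshoot 13 dB → output overshoot 6.5 dB → GR 6.5 dB.
B: overshoot 18.9 dB → output overshoot 3.15 dB → GR 15.75 dB.
B reduces 9.25 dB more.

B, by 9.25 dB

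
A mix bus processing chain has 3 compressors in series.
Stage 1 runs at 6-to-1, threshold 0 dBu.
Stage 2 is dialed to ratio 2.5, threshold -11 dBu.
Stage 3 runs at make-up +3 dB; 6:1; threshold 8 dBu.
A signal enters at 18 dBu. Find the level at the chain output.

Stage 1: 18 dB above 0 dBu, reduced 6:1 to 3 dB above → 3 dBu.
Stage 2: 14 dB above -11 dBu, reduced 2.5:1 to 5.6 dB above → -5.4 dBu.
Stage 3: below threshold (-5.4 ≤ 8); passes unchanged; make-up brings it to -2.4 dBu.

-2.4 dBu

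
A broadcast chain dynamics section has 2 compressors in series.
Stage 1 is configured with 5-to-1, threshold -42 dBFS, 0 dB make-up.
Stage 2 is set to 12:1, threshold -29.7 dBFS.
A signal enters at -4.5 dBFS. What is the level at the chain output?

Stage 1: -4.5 dBFS is 37.5 dB over -42 dBFS; at 5:1 that becomes 7.5 dB over, giving -34.5 dBFS.
Stage 2: -34.5 dBFS is at or below the -29.7 dBFS threshold — no compression; output -34.5 dBFS.

-34.5 dBFS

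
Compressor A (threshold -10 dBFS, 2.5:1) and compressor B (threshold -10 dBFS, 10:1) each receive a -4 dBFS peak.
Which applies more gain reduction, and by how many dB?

A: overshoot 6 dB → output overshoot 2.4 dB → GR 3.6 dB.
B: overshoot 6 dB → output overshoot 0.6 dB → GR 5.4 dB.
B applies 1.8 dB more gain reduction.

B, by 1.8 dB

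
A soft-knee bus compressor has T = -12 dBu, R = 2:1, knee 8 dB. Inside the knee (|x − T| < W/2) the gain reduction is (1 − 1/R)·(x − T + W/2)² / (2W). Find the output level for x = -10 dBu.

x − T + W/2 = -10 − (-12) + 4 = 6.
GR = (1 − 1/2) × 6² / 16 = 0.5 × 36 / 16 = 1.125 dB.
Output = -10 − 1.125 = -11.125 dBu.

-11.125 dBu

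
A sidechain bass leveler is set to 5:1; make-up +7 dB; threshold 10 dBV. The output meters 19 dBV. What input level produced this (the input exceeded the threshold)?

20 dBV

Stripping the +7 dB make-up gives 12 dBV at the gain stage.
Post-compression overshoot = 12 − 10 = 2 dB.
Input overshoot = R × output overshoot = 10 dB → input = 10 + 10 = 20 dBV.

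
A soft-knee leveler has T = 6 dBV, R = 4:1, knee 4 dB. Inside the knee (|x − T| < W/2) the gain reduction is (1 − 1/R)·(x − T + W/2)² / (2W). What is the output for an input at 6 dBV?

x − T + W/2 = 6 − 6 + 2 = 2.
GR = (1 − 1/4) × 2² / 8 = 0.75 × 4 / 8 = 0.375 dB.
Output = 6 − 0.375 = 5.625 dBV.

5.625 dBV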